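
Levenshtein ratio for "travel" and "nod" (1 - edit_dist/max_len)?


Word 1: "travel" (length 6)
Word 2: "nod" (length 3)
One optimal edit sequence:
  1. delete 't'  (+1)
  2. delete 'r'  (+1)
  3. delete 'a'  (+1)
  4. substitute 'v' -> 'n'  (+1)
  5. substitute 'e' -> 'o'  (+1)
  6. substitute 'l' -> 'd'  (+1)
Edit distance = 6
Max length = max(6, 3) = 6
Similarity = 1 - 6/6
= 0.0000


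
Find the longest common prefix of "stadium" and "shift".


Word 1: "stadium"
Word 2: "shift"
Comparing from start:
  Pos 0: 's' == 's'
  Pos 1: 't' != 'h' (stop)
LCP = "s" (length 1)


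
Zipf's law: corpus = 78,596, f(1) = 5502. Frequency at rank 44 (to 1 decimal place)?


Zipf's law: f(r) = f(1) / r
f(1) = 5502
f(44) = 5502 / 44
= 125.0 occurrences


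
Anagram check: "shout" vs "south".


Word 1: "shout" → sorted: hostu
Word 2: "south" → sorted: hostu
Same letters? hostu == hostu
Anagram = Yes


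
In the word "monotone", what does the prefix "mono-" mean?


Prefix: mono-
Example: monotone (mono- + tone)
Meaning = one


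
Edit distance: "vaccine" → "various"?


Word 1: "vaccine" (length 7)
Word 2: "various" (length 7)
One optimal edit sequence (insert/delete/substitute each cost 1):
  1. keep 'v'
  2. keep 'a'
  3. substitute 'c' -> 'r'  (+1)
  4. substitute 'c' -> 'i'  (+1)
  5. substitute 'i' -> 'o'  (+1)
  6. substitute 'n' -> 'u'  (+1)
  7. substitute 'e' -> 's'  (+1)
Total edit operations: 5
Edit distance = 5


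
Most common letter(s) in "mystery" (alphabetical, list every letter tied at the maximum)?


Word: "mystery"
Letter counts:
  'e': 1
  'm': 1
  'r': 1
  's': 1
  't': 1
  'y': 2
Maximum count = 2
Most frequent = 'y' (2 times each)


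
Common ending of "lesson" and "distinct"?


Word 1: "lesson"
Word 2: "distinct"
Comparing from end:
  Pos -1: 'n' != 't' (stop)
LCS = "" (length 0)


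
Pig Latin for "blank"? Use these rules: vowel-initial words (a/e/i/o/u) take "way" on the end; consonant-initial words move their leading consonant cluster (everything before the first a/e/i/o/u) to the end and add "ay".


Word: "blank"
Starts with consonant(s) → move to end, add 'ay'
Consonant cluster: "bl"
Pig Latin = "ankblay"


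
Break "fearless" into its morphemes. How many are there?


Word: "fearless"
Morphemes: fear | -less
Each morpheme carries meaning
= 2 morphemes


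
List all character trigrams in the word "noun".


Word: "noun" (length 4)
Number of trigrams = 4 - 3 + 1 = 2
  Position 0: "nou"
  Position 1: "oun"
Trigrams = "nou", "oun"


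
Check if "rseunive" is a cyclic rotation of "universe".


Word: "universe", Candidate: "rseunive"
Method: check if candidate is substring of word+word
"universeuniverse" contains "rseunive"? Yes
Is rotation = Yes


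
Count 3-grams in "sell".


Word: "sell" (length 4)
Number of 3-grams = length - 3 + 1 = 4 - 3 + 1
= 2


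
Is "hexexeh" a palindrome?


Word: "hexexeh"
Reversed: "hexexeh"
Forward == Backward? hexexeh == hexexeh
Palindrome = Yes


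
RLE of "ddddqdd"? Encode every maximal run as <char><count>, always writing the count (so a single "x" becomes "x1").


String: "ddddqdd"
Scanning for consecutive runs:
  'd' x 4
  'q' x 1
  'd' x 2
RLE = "d4q1d2"


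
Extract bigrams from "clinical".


Word: "clinical" (length 8)
Number of bigrams = 8 - 2 + 1 = 7
  Position 0: "cl"
  Position 1: "li"
  Position 2: "in"
  Position 3: "ni"
  Position 4: "ic"
  Position 5: "ca"
  Position 6: "al"
Bigrams = "cl", "li", "in", "ni", "ic", "ca", "al"


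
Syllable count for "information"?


Word: "information"
Syllable breakdown: in / for / ma / tion
Counting: 4 parts
= 4 syllables


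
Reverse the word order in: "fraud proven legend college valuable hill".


Original: "fraud proven legend college valuable hill"
Words (1..n): fraud | proven | legend | college | valuable | hill
Reversed (n..1): hill | valuable | college | legend | proven | fraud
Result = "hill valuable college legend proven fraud"


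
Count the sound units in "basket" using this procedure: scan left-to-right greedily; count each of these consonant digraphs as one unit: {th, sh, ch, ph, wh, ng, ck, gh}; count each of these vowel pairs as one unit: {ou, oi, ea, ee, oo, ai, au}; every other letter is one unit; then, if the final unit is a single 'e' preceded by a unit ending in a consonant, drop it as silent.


Word: "basket" (6 letters)
Left-to-right scan:
  (1) 'b' (letter)
  (2) 'a' (letter)
  (3) 's' (letter)
  (4) 'k' (letter)
  (5) 'e' (letter)
  (6) 't' (letter)
Units from scan: 6
Sound units = 6 units


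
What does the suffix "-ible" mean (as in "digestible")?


Suffix: -ible
As in: digestible -> digest + -ible
Meaning = capable of


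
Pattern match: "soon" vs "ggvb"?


Pattern of "soon": [0, 1, 1, 2]
Pattern of "ggvb": [0, 0, 1, 2]
Patterns do not match
Same pattern = No


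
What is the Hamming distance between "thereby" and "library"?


Comparing character by character (same length = 7):
  Pos 0: 't' vs 'l' !=
  Pos 1: 'h' vs 'i' !=
  Pos 2: 'e' vs 'b' !=
  Pos 3: 'r' vs 'r' =
  Pos 4: 'e' vs 'a' !=
  Pos 5: 'b' vs 'r' !=
  Pos 6: 'y' vs 'y' =
Hamming distance = 5


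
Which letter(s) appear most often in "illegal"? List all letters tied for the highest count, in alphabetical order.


Word: "illegal"
Letter counts:
  'a': 1
  'e': 1
  'g': 1
  'i': 1
  'l': 3
Maximum count = 3
Most frequent = 'l' (3 times each)


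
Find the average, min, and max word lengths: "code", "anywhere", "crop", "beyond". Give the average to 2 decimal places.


Lengths: "code"=4, "anywhere"=8, "crop"=4, "beyond"=6
Sum = 22, Count = 4
Average = 22/4 = 5.50
= avg=5.50, min=4, max=8


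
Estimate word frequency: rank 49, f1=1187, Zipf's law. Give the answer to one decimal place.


Zipf's law: f(r) = f(1) / r
f(1) = 1187
f(49) = 1187 / 49
= 24.2 occurrences


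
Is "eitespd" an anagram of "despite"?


Word 1: "despite" → sorted: deeipst
Word 2: "eitespd" → sorted: deeipst
Same letters? deeipst == deeipst
Anagram = Yes


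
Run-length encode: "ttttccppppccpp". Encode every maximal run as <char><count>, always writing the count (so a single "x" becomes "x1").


String: "ttttccppppccpp"
Scanning for consecutive runs:
  't' x 4
  'c' x 2
  'p' x 4
  'c' x 2
  'p' x 2
RLE = "t4c2p4c2p2"


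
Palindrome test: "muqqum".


Word: "muqqum"
Reversed: "muqqum"
Forward == Backward? muqqum == muqqum
Palindrome = Yes


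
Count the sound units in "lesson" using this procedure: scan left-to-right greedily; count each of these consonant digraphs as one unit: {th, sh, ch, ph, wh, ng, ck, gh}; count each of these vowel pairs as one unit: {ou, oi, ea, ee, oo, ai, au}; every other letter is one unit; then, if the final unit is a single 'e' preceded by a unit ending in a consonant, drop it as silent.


Word: "lesson" (6 letters)
Left-to-right scan:
  [1] 'l' (letter)
  [2] 'e' (letter)
  [3] 's' (letter)
  [4] 's' (letter)
  [5] 'o' (letter)
  [6] 'n' (letter)
Units from scan: 6
Sound units = 6 units


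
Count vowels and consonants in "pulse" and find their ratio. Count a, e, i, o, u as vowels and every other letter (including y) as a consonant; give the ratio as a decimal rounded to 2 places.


Word: "pulse"
Vowels (a,e,i,o,u): 2
Consonants: 3
Ratio = 2/3
= 0.67


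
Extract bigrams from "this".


Word: "this" (length 4)
Number of bigrams = 4 - 2 + 1 = 3
  Position 0: "th"
  Position 1: "hi"
  Position 2: "is"
Bigrams = "th", "hi", "is"


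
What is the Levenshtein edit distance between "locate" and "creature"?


Word 1: "locate" (length 6)
Word 2: "creature" (length 8)
One optimal edit sequence (insert/delete/substitute each cost 1):
  1. substitute 'l' -> 'c'  (+1)
  2. substitute 'o' -> 'r'  (+1)
  3. substitute 'c' -> 'e'  (+1)
  4. keep 'a'
  5. keep 't'
  6. insert 'u'  (+1)
  7. insert 'r'  (+1)
  8. keep 'e'
Total edit operations: 5
Edit distance = 5


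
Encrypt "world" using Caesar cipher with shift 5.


Word: "world"
Shift: 5
Each letter → (letter + shift) mod 26:
  'w' (22) + 5 = 1 → 'b'
  'o' (14) + 5 = 19 → 't'
  'r' (17) + 5 = 22 → 'w'
  'l' (11) + 5 = 16 → 'q'
  'd' (3) + 5 = 8 → 'i'
Result = "btwqi"


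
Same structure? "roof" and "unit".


Pattern of "roof": [0, 1, 1, 2]
Pattern of "unit": [0, 1, 2, 3]
Patterns do not match
Same pattern = No


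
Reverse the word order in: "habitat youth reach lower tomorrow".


Original: "habitat youth reach lower tomorrow"
Words (1..n): habitat | youth | reach | lower | tomorrow
Reversed (n..1): tomorrow | lower | reach | youth | habitat
Result = "tomorrow lower reach youth habitat"


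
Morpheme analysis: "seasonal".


Word: "seasonal"
Morphemes: season + -al
Each morpheme carries meaning
= 2 morphemes


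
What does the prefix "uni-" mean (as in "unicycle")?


Prefix: uni-
Example: unicycle = uni- + cycle
Meaning = one


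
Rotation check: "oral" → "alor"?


Word: "oral", Candidate: "alor"
Method: check if candidate is substring of word+word
"oraloral" contains "alor"? Yes
Is rotation = Yes


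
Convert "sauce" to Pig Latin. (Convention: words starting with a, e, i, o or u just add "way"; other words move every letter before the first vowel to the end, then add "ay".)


Word: "sauce"
Starts with consonant(s) → move to end, add 'ay'
Consonant cluster: "s"
Pig Latin = "aucesay"


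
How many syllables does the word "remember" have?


Word: "remember"
Syllable breakdown: re | mem | ber
Counting: 3 parts
= 3 syllables


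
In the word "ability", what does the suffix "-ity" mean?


Suffix: -ity
As in: ability -> able + -ity, with a spelling change
Meaning = quality of


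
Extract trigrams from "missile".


Word: "missile" (length 7)
Number of trigrams = 7 - 3 + 1 = 5
  Position 0: "mis"
  Position 1: "iss"
  Position 2: "ssi"
  Position 3: "sil"
  Position 4: "ile"
Trigrams = "mis", "iss", "ssi", "sil", "ile"


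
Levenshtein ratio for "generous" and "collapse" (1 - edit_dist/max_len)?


Word 1: "generous" (length 8)
Word 2: "collapse" (length 8)
One optimal edit sequence:
  1. substitute 'g' -> 'c'  (+1)
  2. substitute 'e' -> 'o'  (+1)
  3. substitute 'n' -> 'l'  (+1)
  4. substitute 'e' -> 'l'  (+1)
  5. substitute 'r' -> 'a'  (+1)
  6. substitute 'o' -> 'p'  (+1)
  7. substitute 'u' -> 's'  (+1)
  8. substitute 's' -> 'e'  (+1)
Edit distance = 8
Max length = max(8, 8) = 8
Similarity = 1 - 8/8
= 0.0000


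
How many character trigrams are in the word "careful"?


Word: "careful" (length 7)
Number of 3-grams = length - 3 + 1 = 7 - 3 + 1
= 5


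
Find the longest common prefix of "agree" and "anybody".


Word 1: "agree"
Word 2: "anybody"
Comparing from start:
  Pos 0: 'a' == 'a'
  Pos 1: 'g' != 'n' (stop)
LCP = "a" (length 1)


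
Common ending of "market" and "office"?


Word 1: "market"
Word 2: "office"
Comparing from end:
  Pos -1: 't' != 'e' (stop)
LCS = "" (length 0)


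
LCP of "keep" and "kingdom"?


Word 1: "keep"
Word 2: "kingdom"
Comparing from start:
  Pos 0: 'k' == 'k'
  Pos 1: 'e' != 'i' (stop)
LCP = "k" (length 1)


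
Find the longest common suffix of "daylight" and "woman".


Word 1: "daylight"
Word 2: "woman"
Comparing from end:
  Pos -1: 't' != 'n' (stop)
LCS = "" (length 0)


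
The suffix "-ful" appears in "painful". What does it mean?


Suffix: -ful
Example: painful (pain + -ful)
Meaning = full of


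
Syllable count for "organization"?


Word: "organization"
Syllable breakdown: or | gan | i | za | tion
Counting: 5 parts
= 5 syllables


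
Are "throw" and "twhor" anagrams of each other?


Word 1: "throw" → sorted: hortw
Word 2: "twhor" → sorted: hortw
Same letters? hortw == hortw
Anagram = Yes


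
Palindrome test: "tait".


Word: "tait"
Reversed: "tiat"
Forward == Backward? tait != tiat
Palindrome = No


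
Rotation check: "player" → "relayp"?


Word: "player", Candidate: "relayp"
Method: check if candidate is substring of word+word
"playerplayer" contains "relayp"? No
Is rotation = No


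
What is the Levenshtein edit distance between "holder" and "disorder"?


Word 1: "holder" (length 6)
Word 2: "disorder" (length 8)
One optimal edit sequence (insert/delete/substitute each cost 1):
  1. insert 'd'  (+1)
  2. insert 'i'  (+1)
  3. substitute 'h' -> 's'  (+1)
  4. keep 'o'
  5. substitute 'l' -> 'r'  (+1)
  6. keep 'd'
  7. keep 'e'
  8. keep 'r'
Total edit operations: 4
Edit distance = 4


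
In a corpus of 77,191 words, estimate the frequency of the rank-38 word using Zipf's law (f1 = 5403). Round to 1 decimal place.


Zipf's law: f(r) = f(1) / r
f(1) = 5403
f(38) = 5403 / 38
= 142.2 occurrences


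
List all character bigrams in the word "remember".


Word: "remember" (length 8)
Number of bigrams = 8 - 2 + 1 = 7
  Position 0: "re"
  Position 1: "em"
  Position 2: "me"
  Position 3: "em"
  Position 4: "mb"
  Position 5: "be"
  Position 6: "er"
Bigrams = "re", "em", "me", "em", "mb", "be", "er"


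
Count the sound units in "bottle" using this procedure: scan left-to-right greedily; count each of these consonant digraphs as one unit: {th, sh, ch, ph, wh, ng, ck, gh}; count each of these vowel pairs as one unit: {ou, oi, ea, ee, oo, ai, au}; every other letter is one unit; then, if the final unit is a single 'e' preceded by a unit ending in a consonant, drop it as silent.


Word: "bottle" (6 letters)
Left-to-right scan:
  (1) 'b' (letter)
  (2) 'o' (letter)
  (3) 't' (letter)
  (4) 't' (letter)
  (5) 'l' (letter)
  (6) 'e' (letter)
Units from scan: 6
Final unit is 'e' after a consonant -> drop as silent (-1)
Sound units = 5 units


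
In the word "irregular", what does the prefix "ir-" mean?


Prefix: ir-
Example: irregular (ir- + regular)
Meaning = not


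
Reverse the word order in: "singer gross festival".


Original: "singer gross festival"
Words (1..n): singer | gross | festival
Reversed (n..1): festival | gross | singer
Result = "festival gross singer"


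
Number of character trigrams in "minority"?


Word: "minority" (length 8)
Number of 3-grams = length - 3 + 1 = 8 - 3 + 1
= 6


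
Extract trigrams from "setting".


Word: "setting" (length 7)
Number of trigrams = 7 - 3 + 1 = 5
  Position 0: "set"
  Position 1: "ett"
  Position 2: "tti"
  Position 3: "tin"
  Position 4: "ing"
Trigrams = "set", "ett", "tti", "tin", "ing"


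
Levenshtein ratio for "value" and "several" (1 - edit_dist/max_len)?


Word 1: "value" (length 5)
Word 2: "several" (length 7)
One optimal edit sequence:
  1. insert 's'  (+1)
  2. insert 'e'  (+1)
  3. keep 'v'
  4. substitute 'a' -> 'e'  (+1)
  5. substitute 'l' -> 'r'  (+1)
  6. substitute 'u' -> 'a'  (+1)
  7. substitute 'e' -> 'l'  (+1)
Edit distance = 6
Max length = max(5, 7) = 7
Similarity = 1 - 6/7
= 0.1429


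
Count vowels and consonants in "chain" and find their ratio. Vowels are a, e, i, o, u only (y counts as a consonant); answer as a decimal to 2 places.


Word: "chain"
Vowels (a,e,i,o,u): 2
Consonants: 3
Ratio = 2/3
= 0.67


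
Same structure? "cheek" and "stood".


Pattern of "cheek": [0, 1, 2, 2, 3]
Pattern of "stood": [0, 1, 2, 2, 3]
Patterns match
Same pattern = Yes


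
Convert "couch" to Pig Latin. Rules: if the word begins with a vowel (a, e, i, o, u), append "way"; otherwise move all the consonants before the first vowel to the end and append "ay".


Word: "couch"
Starts with consonant(s) → move to end, add 'ay'
Consonant cluster: "c"
Pig Latin = "ouchcay"


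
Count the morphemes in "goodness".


Word: "goodness"
Morphemes: good + -ness
Each morpheme carries meaning
= 2 morphemes


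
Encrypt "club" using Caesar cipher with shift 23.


Word: "club"
Shift: 23
Each letter → (letter + shift) mod 26:
  'c' (2) + 23 = 25 → 'z'
  'l' (11) + 23 = 8 → 'i'
  'u' (20) + 23 = 17 → 'r'
  'b' (1) + 23 = 24 → 'y'
Result = "ziry"


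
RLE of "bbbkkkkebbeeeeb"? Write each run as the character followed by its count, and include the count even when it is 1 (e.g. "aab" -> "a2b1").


String: "bbbkkkkebbeeeeb"
Scanning for consecutive runs:
  'b' x 3
  'k' x 4
  'e' x 1
  'b' x 2
  'e' x 4
  'b' x 1
RLE = "b3k4e1b2e4b1"


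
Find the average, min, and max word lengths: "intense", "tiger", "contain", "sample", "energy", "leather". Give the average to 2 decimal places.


Lengths: "intense"=7, "tiger"=5, "contain"=7, "sample"=6, "energy"=6, "leather"=7
Sum = 38, Count = 6
Average = 38/6 = 6.33
= avg=6.33, min=5, max=7


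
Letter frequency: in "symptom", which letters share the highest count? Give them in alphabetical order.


Word: "symptom"
Letter counts:
  'm': 2
  'o': 1
  'p': 1
  's': 1
  't': 1
  'y': 1
Maximum count = 2
Most frequent = 'm' (2 times each)


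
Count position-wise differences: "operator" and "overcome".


Comparing character by character (same length = 8):
  Pos 0: 'o' vs 'o' =
  Pos 1: 'p' vs 'v' !=
  Pos 2: 'e' vs 'e' =
  Pos 3: 'r' vs 'r' =
  Pos 4: 'a' vs 'c' !=
  Pos 5: 't' vs 'o' !=
  Pos 6: 'o' vs 'm' !=
  Pos 7: 'r' vs 'e' !=
Hamming distance = 5


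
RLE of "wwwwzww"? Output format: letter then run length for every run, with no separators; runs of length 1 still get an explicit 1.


String: "wwwwzww"
Scanning for consecutive runs:
  'w' x 4
  'z' x 1
  'w' x 2
RLE = "w4z1w2"


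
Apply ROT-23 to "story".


Word: "story"
Shift: 23
Each letter → (letter + shift) mod 26:
  's' (18) + 23 = 15 → 'p'
  't' (19) + 23 = 16 → 'q'
  'o' (14) + 23 = 11 → 'l'
  'r' (17) + 23 = 14 → 'o'
  'y' (24) + 23 = 21 → 'v'
Result = "pqlov"


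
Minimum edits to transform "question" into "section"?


Word 1: "question" (length 8)
Word 2: "section" (length 7)
One optimal edit sequence (insert/delete/substitute each cost 1):
  1. delete 'q'  (+1)
  2. substitute 'u' -> 's'  (+1)
  3. keep 'e'
  4. substitute 's' -> 'c'  (+1)
  5. keep 't'
  6. keep 'i'
  7. keep 'o'
  8. keep 'n'
Total edit operations: 3
Edit distance = 3


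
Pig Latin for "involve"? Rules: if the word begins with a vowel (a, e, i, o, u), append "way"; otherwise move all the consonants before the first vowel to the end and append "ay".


Word: "involve"
Starts with vowel → add 'way'
Pig Latin = "involveway"


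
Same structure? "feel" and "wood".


Pattern of "feel": [0, 1, 1, 2]
Pattern of "wood": [0, 1, 1, 2]
Patterns match
Same pattern = Yes


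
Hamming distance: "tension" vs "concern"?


Comparing character by character (same length = 7):
  Pos 0: 't' vs 'c' !=
  Pos 1: 'e' vs 'o' !=
  Pos 2: 'n' vs 'n' =
  Pos 3: 's' vs 'c' !=
  Pos 4: 'i' vs 'e' !=
  Pos 5: 'o' vs 'r' !=
  Pos 6: 'n' vs 'n' =
Hamming distance = 5


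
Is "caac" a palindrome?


Word: "caac"
Reversed: "caac"
Forward == Backward? caac == caac
Palindrome = Yes


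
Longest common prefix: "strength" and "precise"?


Word 1: "strength"
Word 2: "precise"
Comparing from start:
  Pos 0: 's' != 'p' (stop)
LCP = "" (length 0)


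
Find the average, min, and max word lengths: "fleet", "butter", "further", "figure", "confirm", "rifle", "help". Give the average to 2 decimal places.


Lengths: "fleet"=5, "butter"=6, "further"=7, "figure"=6, "confirm"=7, "rifle"=5, "help"=4
Sum = 40, Count = 7
Average = 40/7 = 5.71
= avg=5.71, min=4, max=7


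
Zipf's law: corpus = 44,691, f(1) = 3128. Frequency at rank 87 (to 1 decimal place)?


Zipf's law: f(r) = f(1) / r
f(1) = 3128
f(87) = 3128 / 87
= 36.0 occurrences


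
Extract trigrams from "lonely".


Word: "lonely" (length 6)
Number of trigrams = 6 - 3 + 1 = 4
  Position 0: "lon"
  Position 1: "one"
  Position 2: "nel"
  Position 3: "ely"
Trigrams = "lon", "one", "nel", "ely"


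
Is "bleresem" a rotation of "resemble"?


Word: "resemble", Candidate: "bleresem"
Method: check if candidate is substring of word+word
"resembleresemble" contains "bleresem"? Yes
Is rotation = Yes


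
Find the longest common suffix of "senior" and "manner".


Word 1: "senior"
Word 2: "manner"
Comparing from end:
  Pos -1: 'r' == 'r'
  Pos -2: 'o' != 'e' (stop)
LCS = "r" (length 1)


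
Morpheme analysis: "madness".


Word: "madness"
Morphemes: mad + -ness
Each morpheme carries meaning
= 2 morphemes


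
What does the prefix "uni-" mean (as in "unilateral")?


Prefix: uni-
As in: unilateral -> uni- + lateral
Meaning = one


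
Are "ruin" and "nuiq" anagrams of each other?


Word 1: "ruin" → sorted: inru
Word 2: "nuiq" → sorted: inqu
Same letters? inru != inqu
Anagram = No


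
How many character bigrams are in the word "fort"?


Word: "fort" (length 4)
Number of 2-grams = length - 2 + 1 = 4 - 2 + 1
= 3


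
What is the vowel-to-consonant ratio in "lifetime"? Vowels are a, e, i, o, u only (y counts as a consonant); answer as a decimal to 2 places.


Word: "lifetime"
Vowels (a,e,i,o,u): 4
Consonants: 4
Ratio = 4/4
= 1.00


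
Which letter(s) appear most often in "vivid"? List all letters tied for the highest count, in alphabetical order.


Word: "vivid"
Letter counts:
  'd': 1
  'i': 2
  'v': 2
Maximum count = 2
Most frequent = 'i', 'v' (2 times each)


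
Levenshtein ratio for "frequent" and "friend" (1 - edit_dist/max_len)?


Word 1: "frequent" (length 8)
Word 2: "friend" (length 6)
One optimal edit sequence:
  1. keep 'f'
  2. keep 'r'
  3. delete 'e'  (+1)
  4. delete 'q'  (+1)
  5. substitute 'u' -> 'i'  (+1)
  6. keep 'e'
  7. keep 'n'
  8. substitute 't' -> 'd'  (+1)
Edit distance = 4
Max length = max(8, 6) = 8
Similarity = 1 - 4/8
= 0.5000


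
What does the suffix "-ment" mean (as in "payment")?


Suffix: -ment
Example: payment = pay + -ment
Meaning = result of action


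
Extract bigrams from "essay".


Word: "essay" (length 5)
Number of bigrams = 5 - 2 + 1 = 4
  Position 0: "es"
  Position 1: "ss"
  Position 2: "sa"
  Position 3: "ay"
Bigrams = "es", "ss", "sa", "ay"


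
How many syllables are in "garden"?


Word: "garden"
Syllable breakdown: gar-den
Counting: 2 parts
= 2 syllables


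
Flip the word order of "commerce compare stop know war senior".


Original: "commerce compare stop know war senior"
Words (1..n): commerce | compare | stop | know | war | senior
Reversed (n..1): senior | war | know | stop | compare | commerce
Result = "senior war know stop compare commerce"


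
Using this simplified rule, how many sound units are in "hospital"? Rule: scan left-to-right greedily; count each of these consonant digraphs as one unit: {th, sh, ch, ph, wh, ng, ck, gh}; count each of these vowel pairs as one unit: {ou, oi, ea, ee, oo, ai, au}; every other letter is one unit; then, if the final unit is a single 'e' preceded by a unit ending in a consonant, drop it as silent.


Word: "hospital" (8 letters)
Left-to-right scan:
  1. 'h' (letter)
  2. 'o' (letter)
  3. 's' (letter)
  4. 'p' (letter)
  5. 'i' (letter)
  6. 't' (letter)
  7. 'a' (letter)
  8. 'l' (letter)
Units from scan: 8
Sound units = 8 units


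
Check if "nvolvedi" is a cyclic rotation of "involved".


Word: "involved", Candidate: "nvolvedi"
Method: check if candidate is substring of word+word
"involvedinvolved" contains "nvolvedi"? Yes
Is rotation = Yes


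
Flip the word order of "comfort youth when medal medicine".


Original: "comfort youth when medal medicine"
Words (1..n): comfort | youth | when | medal | medicine
Reversed (n..1): medicine | medal | when | youth | comfort
Result = "medicine medal when youth comfort"


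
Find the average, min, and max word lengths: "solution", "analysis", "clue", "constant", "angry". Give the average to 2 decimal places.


Lengths: "solution"=8, "analysis"=8, "clue"=4, "constant"=8, "angry"=5
Sum = 33, Count = 5
Average = 33/5 = 6.60
= avg=6.60, min=4, max=8


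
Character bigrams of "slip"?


Word: "slip" (length 4)
Number of bigrams = 4 - 2 + 1 = 3
  Position 0: "sl"
  Position 1: "li"
  Position 2: "ip"
Bigrams = "sl", "li", "ip"


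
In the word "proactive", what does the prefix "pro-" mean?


Prefix: pro-
As in: proactive -> pro- + active
Meaning = forward / in favor of


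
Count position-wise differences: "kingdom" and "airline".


Comparing character by character (same length = 7):
  Pos 0: 'k' vs 'a' !=
  Pos 1: 'i' vs 'i' =
  Pos 2: 'n' vs 'r' !=
  Pos 3: 'g' vs 'l' !=
  Pos 4: 'd' vs 'i' !=
  Pos 5: 'o' vs 'n' !=
  Pos 6: 'm' vs 'e' !=
Hamming distance = 6


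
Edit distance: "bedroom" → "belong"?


Word 1: "bedroom" (length 7)
Word 2: "belong" (length 6)
One optimal edit sequence (insert/delete/substitute each cost 1):
  1. keep 'b'
  2. keep 'e'
  3. delete 'd'  (+1)
  4. substitute 'r' -> 'l'  (+1)
  5. keep 'o'
  6. substitute 'o' -> 'n'  (+1)
  7. substitute 'm' -> 'g'  (+1)
Total edit operations: 4
Edit distance = 4


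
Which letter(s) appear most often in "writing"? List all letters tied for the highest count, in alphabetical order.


Word: "writing"
Letter counts:
  'g': 1
  'i': 2
  'n': 1
  'r': 1
  't': 1
  'w': 1
Maximum count = 2
Most frequent = 'i' (2 times each)


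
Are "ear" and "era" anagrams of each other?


Word 1: "ear" → sorted: aer
Word 2: "era" → sorted: aer
Same letters? aer == aer
Anagram = Yes


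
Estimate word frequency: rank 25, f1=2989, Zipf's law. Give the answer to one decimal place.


Zipf's law: f(r) = f(1) / r
f(1) = 2989
f(25) = 2989 / 25
= 119.6 occurrences


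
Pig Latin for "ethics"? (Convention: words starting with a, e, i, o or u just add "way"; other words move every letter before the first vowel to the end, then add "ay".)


Word: "ethics"
Starts with vowel → add 'way'
Pig Latin = "ethicsway"


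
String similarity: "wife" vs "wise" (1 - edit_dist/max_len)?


Word 1: "wife" (length 4)
Word 2: "wise" (length 4)
One optimal edit sequence:
  1. keep 'w'
  2. keep 'i'
  3. substitute 'f' -> 's'  (+1)
  4. keep 'e'
Edit distance = 1
Max length = max(4, 4) = 4
Similarity = 1 - 1/4
= 0.7500


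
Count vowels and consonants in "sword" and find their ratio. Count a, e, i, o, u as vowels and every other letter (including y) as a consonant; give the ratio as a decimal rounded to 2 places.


Word: "sword"
Vowels (a,e,i,o,u): 1
Consonants: 4
Ratio = 1/4
= 0.25


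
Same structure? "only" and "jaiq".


Pattern of "only": [0, 1, 2, 3]
Pattern of "jaiq": [0, 1, 2, 3]
Patterns match
Same pattern = Yes


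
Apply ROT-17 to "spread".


Word: "spread"
Shift: 17
Each letter → (letter + shift) mod 26:
  's' (18) + 17 = 9 → 'j'
  'p' (15) + 17 = 6 → 'g'
  'r' (17) + 17 = 8 → 'i'
  'e' (4) + 17 = 21 → 'v'
  'a' (0) + 17 = 17 → 'r'
  'd' (3) + 17 = 20 → 'u'
Result = "jgivru"


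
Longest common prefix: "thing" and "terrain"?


Word 1: "thing"
Word 2: "terrain"
Comparing from start:
  Pos 0: 't' == 't'
  Pos 1: 'h' != 'e' (stop)
LCP = "t" (length 1)


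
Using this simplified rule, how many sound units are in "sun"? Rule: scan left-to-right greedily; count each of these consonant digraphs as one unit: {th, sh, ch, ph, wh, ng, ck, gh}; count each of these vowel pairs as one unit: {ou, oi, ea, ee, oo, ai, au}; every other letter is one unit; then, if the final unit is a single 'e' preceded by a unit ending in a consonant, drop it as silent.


Word: "sun" (3 letters)
Left-to-right scan:
  [1] 's' (letter)
  [2] 'u' (letter)
  [3] 'n' (letter)
Units from scan: 3
Sound units = 3 units


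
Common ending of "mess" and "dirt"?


Word 1: "mess"
Word 2: "dirt"
Comparing from end:
  Pos -1: 's' != 't' (stop)
LCS = "" (length 0)


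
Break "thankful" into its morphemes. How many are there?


Word: "thankful"
Morphemes: thank | -ful
Each morpheme carries meaning
= 2 morphemes


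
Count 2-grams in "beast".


Word: "beast" (length 5)
Number of 2-grams = length - 2 + 1 = 5 - 2 + 1
= 4


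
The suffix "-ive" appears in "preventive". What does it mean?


Suffix: -ive
As in: preventive -> prevent + -ive
Meaning = tending to


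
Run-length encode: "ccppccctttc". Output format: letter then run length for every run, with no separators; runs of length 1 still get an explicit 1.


String: "ccppccctttc"
Scanning for consecutive runs:
  'c' x 2
  'p' x 2
  'c' x 3
  't' x 3
  'c' x 1
RLE = "c2p2c3t3c1"


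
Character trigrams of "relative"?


Word: "relative" (length 8)
Number of trigrams = 8 - 3 + 1 = 6
  Position 0: "rel"
  Position 1: "ela"
  Position 2: "lat"
  Position 3: "ati"
  Position 4: "tiv"
  Position 5: "ive"
Trigrams = "rel", "ela", "lat", "ati", "tiv", "ive"


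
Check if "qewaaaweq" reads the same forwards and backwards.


Word: "qewaaaweq"
Reversed: "qewaaaweq"
Forward == Backward? qewaaaweq == qewaaaweq
Palindrome = Yes


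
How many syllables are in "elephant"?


Word: "elephant"
Syllable breakdown: el / e / phant
Counting: 3 parts
= 3 syllables


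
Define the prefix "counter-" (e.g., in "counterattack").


Prefix: counter-
Example: counterattack (counter- + attack)
Meaning = against / opposite


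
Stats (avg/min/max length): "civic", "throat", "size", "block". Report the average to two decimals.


Lengths: "civic"=5, "throat"=6, "size"=4, "block"=5
Sum = 20, Count = 4
Average = 20/4 = 5.00
= avg=5.00, min=4, max=6


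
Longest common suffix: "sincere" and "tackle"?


Word 1: "sincere"
Word 2: "tackle"
Comparing from end:
  Pos -1: 'e' == 'e'
  Pos -2: 'r' != 'l' (stop)
LCS = "e" (length 1)


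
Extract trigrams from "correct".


Word: "correct" (length 7)
Number of trigrams = 7 - 3 + 1 = 5
  Position 0: "cor"
  Position 1: "orr"
  Position 2: "rre"
  Position 3: "rec"
  Position 4: "ect"
Trigrams = "cor", "orr", "rre", "rec", "ect"


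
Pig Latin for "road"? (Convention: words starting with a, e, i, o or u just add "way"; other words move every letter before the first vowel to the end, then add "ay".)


Word: "road"
Starts with consonant(s) → move to end, add 'ay'
Consonant cluster: "r"
Pig Latin = "oadray"


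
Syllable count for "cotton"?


Word: "cotton"
Syllable breakdown: cot-ton
Counting: 2 parts
= 2 syllables


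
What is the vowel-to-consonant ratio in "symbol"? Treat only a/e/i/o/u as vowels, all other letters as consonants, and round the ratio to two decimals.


Word: "symbol"
Vowels (a,e,i,o,u): 1
Consonants: 5
Ratio = 1/5
= 0.20


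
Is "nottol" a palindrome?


Word: "nottol"
Reversed: "lotton"
Forward == Backward? nottol != lotton
Palindrome = No


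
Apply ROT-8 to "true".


Word: "true"
Shift: 8
Each letter → (letter + shift) mod 26:
  't' (19) + 8 = 1 → 'b'
  'r' (17) + 8 = 25 → 'z'
  'u' (20) + 8 = 2 → 'c'
  'e' (4) + 8 = 12 → 'm'
Result = "bzcm"


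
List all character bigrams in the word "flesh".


Word: "flesh" (length 5)
Number of bigrams = 5 - 2 + 1 = 4
  Position 0: "fl"
  Position 1: "le"
  Position 2: "es"
  Position 3: "sh"
Bigrams = "fl", "le", "es", "sh"


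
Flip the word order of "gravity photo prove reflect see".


Original: "gravity photo prove reflect see"
Words (1..n): gravity | photo | prove | reflect | see
Reversed (n..1): see | reflect | prove | photo | gravity
Result = "see reflect prove photo gravity"


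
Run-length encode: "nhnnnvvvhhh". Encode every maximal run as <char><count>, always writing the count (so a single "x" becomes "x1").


String: "nhnnnvvvhhh"
Scanning for consecutive runs:
  'n' x 1
  'h' x 1
  'n' x 3
  'v' x 3
  'h' x 3
RLE = "n1h1n3v3h3"


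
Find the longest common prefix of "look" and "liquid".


Word 1: "look"
Word 2: "liquid"
Comparing from start:
  Pos 0: 'l' == 'l'
  Pos 1: 'o' != 'i' (stop)
LCP = "l" (length 1)


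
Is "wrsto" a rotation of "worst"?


Word: "worst", Candidate: "wrsto"
Method: check if candidate is substring of word+word
"worstworst" contains "wrsto"? No
Is rotation = No


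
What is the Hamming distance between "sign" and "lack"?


Comparing character by character (same length = 4):
  Pos 0: 's' vs 'l' !=
  Pos 1: 'i' vs 'a' !=
  Pos 2: 'g' vs 'c' !=
  Pos 3: 'n' vs 'k' !=
Hamming distance = 4


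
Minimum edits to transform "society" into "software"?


Word 1: "society" (length 7)
Word 2: "software" (length 8)
One optimal edit sequence (insert/delete/substitute each cost 1):
  1. keep 's'
  2. keep 'o'
  3. insert 'f'  (+1)
  4. substitute 'c' -> 't'  (+1)
  5. substitute 'i' -> 'w'  (+1)
  6. substitute 'e' -> 'a'  (+1)
  7. substitute 't' -> 'r'  (+1)
  8. substitute 'y' -> 'e'  (+1)
Total edit operations: 6
Edit distance = 6


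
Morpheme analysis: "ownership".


Word: "ownership"
Morphemes: own | -er | -ship
Each morpheme carries meaning
= 3 morphemes


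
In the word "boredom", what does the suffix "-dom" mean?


Suffix: -dom
Example: boredom (bore + -dom)
Meaning = state / realm


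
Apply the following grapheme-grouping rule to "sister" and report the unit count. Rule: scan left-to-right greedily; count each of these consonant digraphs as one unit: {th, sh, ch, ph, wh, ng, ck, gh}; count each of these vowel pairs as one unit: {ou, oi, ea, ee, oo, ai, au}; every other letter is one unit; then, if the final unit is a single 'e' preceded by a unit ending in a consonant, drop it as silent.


Word: "sister" (6 letters)
Left-to-right scan:
  (1) 's' (letter)
  (2) 'i' (letter)
  (3) 's' (letter)
  (4) 't' (letter)
  (5) 'e' (letter)
  (6) 'r' (letter)
Units from scan: 6
Sound units = 6 units


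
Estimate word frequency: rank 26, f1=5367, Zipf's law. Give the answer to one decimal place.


Zipf's law: f(r) = f(1) / r
f(1) = 5367
f(26) = 5367 / 26
= 206.4 occurrences


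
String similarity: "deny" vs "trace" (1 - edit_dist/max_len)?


Word 1: "deny" (length 4)
Word 2: "trace" (length 5)
One optimal edit sequence:
  1. insert 't'  (+1)
  2. substitute 'd' -> 'r'  (+1)
  3. substitute 'e' -> 'a'  (+1)
  4. substitute 'n' -> 'c'  (+1)
  5. substitute 'y' -> 'e'  (+1)
Edit distance = 5
Max length = max(4, 5) = 5
Similarity = 1 - 5/5
= 0.0000


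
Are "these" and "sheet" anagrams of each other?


Word 1: "these" → sorted: eehst
Word 2: "sheet" → sorted: eehst
Same letters? eehst == eehst
Anagram = Yes


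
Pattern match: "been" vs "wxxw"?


Pattern of "been": [0, 1, 1, 2]
Pattern of "wxxw": [0, 1, 1, 0]
Patterns do not match
Same pattern = No


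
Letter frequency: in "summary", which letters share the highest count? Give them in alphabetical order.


Word: "summary"
Letter counts:
  'a': 1
  'm': 2
  'r': 1
  's': 1
  'u': 1
  'y': 1
Maximum count = 2
Most frequent = 'm' (2 times each)


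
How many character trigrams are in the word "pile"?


Word: "pile" (length 4)
Number of 3-grams = length - 3 + 1 = 4 - 3 + 1
= 2


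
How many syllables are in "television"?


Word: "television"
Syllable breakdown: tel · e · vi · sion
Counting: 4 parts
= 4 syllables


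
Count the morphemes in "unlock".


Word: "unlock"
Morphemes: un- + lock
Each morpheme carries meaning
= 2 morphemes


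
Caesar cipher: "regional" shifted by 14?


Word: "regional"
Shift: 14
Each letter → (letter + shift) mod 26:
  'r' (17) + 14 = 5 → 'f'
  'e' (4) + 14 = 18 → 's'
  'g' (6) + 14 = 20 → 'u'
  'i' (8) + 14 = 22 → 'w'
  'o' (14) + 14 = 2 → 'c'
  'n' (13) + 14 = 1 → 'b'
  'a' (0) + 14 = 14 → 'o'
  'l' (11) + 14 = 25 → 'z'
Result = "fsuwcboz"


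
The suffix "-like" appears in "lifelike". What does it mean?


Suffix: -like
As in: lifelike -> life + -like
Meaning = resembling


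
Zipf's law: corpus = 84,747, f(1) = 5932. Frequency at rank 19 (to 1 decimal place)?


Zipf's law: f(r) = f(1) / r
f(1) = 5932
f(19) = 5932 / 19
= 312.2 occurrences


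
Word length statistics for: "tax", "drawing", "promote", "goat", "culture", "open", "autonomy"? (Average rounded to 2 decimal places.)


Lengths: "tax"=3, "drawing"=7, "promote"=7, "goat"=4, "culture"=7, "open"=4, "autonomy"=8
Sum = 40, Count = 7
Average = 40/7 = 5.71
= avg=5.71, min=3, max=8


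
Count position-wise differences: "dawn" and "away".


Comparing character by character (same length = 4):
  Pos 0: 'd' vs 'a' !=
  Pos 1: 'a' vs 'w' !=
  Pos 2: 'w' vs 'a' !=
  Pos 3: 'n' vs 'y' !=
Hamming distance = 4


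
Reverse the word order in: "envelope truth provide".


Original: "envelope truth provide"
Words (1..n): envelope | truth | provide
Reversed (n..1): provide | truth | envelope
Result = "provide truth envelope"


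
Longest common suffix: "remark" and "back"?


Word 1: "remark"
Word 2: "back"
Comparing from end:
  Pos -1: 'k' == 'k'
  Pos -2: 'r' != 'c' (stop)
LCS = "k" (length 1)


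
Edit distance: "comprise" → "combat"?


Word 1: "comprise" (length 8)
Word 2: "combat" (length 6)
One optimal edit sequence (insert/delete/substitute each cost 1):
  1. keep 'c'
  2. keep 'o'
  3. keep 'm'
  4. delete 'p'  (+1)
  5. delete 'r'  (+1)
  6. substitute 'i' -> 'b'  (+1)
  7. substitute 's' -> 'a'  (+1)
  8. substitute 'e' -> 't'  (+1)
Total edit operations: 5
Edit distance = 5


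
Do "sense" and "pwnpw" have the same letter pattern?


Pattern of "sense": [0, 1, 2, 0, 1]
Pattern of "pwnpw": [0, 1, 2, 0, 1]
Patterns match
Same pattern = Yes


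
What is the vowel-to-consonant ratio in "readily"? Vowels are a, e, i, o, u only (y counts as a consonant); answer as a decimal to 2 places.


Word: "readily"
Vowels (a,e,i,o,u): 3
Consonants: 4
Ratio = 3/4
= 0.75


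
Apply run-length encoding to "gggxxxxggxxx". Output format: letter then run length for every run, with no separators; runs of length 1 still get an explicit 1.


String: "gggxxxxggxxx"
Scanning for consecutive runs:
  'g' x 3
  'x' x 4
  'g' x 2
  'x' x 3
RLE = "g3x4g2x3"


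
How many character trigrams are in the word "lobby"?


Word: "lobby" (length 5)
Number of 3-grams = length - 3 + 1 = 5 - 3 + 1
= 3


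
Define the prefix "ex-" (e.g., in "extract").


Prefix: ex-
Example: extract = ex- + tract
Meaning = out / former


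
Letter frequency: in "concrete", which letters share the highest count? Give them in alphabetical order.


Word: "concrete"
Letter counts:
  'c': 2
  'e': 2
  'n': 1
  'o': 1
  'r': 1
  't': 1
Maximum count = 2
Most frequent = 'c', 'e' (2 times each)


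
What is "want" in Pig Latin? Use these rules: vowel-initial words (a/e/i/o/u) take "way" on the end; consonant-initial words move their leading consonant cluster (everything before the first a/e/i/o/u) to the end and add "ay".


Word: "want"
Starts with consonant(s) → move to end, add 'ay'
Consonant cluster: "w"
Pig Latin = "antway"


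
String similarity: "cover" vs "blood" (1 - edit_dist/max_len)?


Word 1: "cover" (length 5)
Word 2: "blood" (length 5)
One optimal edit sequence:
  1. substitute 'c' -> 'b'  (+1)
  2. substitute 'o' -> 'l'  (+1)
  3. substitute 'v' -> 'o'  (+1)
  4. substitute 'e' -> 'o'  (+1)
  5. substitute 'r' -> 'd'  (+1)
Edit distance = 5
Max length = max(5, 5) = 5
Similarity = 1 - 5/5
= 0.0000


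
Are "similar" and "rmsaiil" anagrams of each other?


Word 1: "similar" → sorted: aiilmrs
Word 2: "rmsaiil" → sorted: aiilmrs
Same letters? aiilmrs == aiilmrs
Anagram = Yes


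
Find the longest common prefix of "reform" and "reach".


Word 1: "reform"
Word 2: "reach"
Comparing from start:
  Pos 0: 'r' == 'r'
  Pos 1: 'e' == 'e'
  Pos 2: 'f' != 'a' (stop)
LCP = "re" (length 2)


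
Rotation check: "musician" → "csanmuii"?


Word: "musician", Candidate: "csanmuii"
Method: check if candidate is substring of word+word
"musicianmusician" contains "csanmuii"? No
Is rotation = No


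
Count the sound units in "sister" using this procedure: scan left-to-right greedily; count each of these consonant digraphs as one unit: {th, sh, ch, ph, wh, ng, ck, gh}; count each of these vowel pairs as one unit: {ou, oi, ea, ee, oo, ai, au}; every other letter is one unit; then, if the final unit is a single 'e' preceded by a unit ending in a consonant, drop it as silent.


Word: "sister" (6 letters)
Left-to-right scan:
  [1] 's' (letter)
  [2] 'i' (letter)
  [3] 's' (letter)
  [4] 't' (letter)
  [5] 'e' (letter)
  [6] 'r' (letter)
Units from scan: 6
Sound units = 6 units
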